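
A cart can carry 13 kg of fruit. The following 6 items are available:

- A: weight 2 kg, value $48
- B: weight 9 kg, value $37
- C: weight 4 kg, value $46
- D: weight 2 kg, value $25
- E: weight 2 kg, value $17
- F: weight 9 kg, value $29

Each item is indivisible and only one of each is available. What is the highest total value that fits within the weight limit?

$136

Check high-value combinations within 13 kg:
- A+C+D+E: weight 2+4+2+2=10, value 48+46+25+17=136
- A+C+D: weight 2+4+2=8, value 48+46+25=119
- A+C+E: weight 2+4+2=8, value 48+46+17=111
Best: $136.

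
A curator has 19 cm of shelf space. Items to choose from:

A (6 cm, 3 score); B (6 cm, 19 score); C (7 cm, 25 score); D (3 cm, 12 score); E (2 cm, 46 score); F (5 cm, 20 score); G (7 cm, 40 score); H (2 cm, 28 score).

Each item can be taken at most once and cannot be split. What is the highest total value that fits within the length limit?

Check high-value combinations within 19 cm:
- D+E+F+G+H: length 3+2+5+7+2=19, value 12+46+20+40+28=146
- C+E+G+H: length 7+2+7+2=18, value 25+46+40+28=139
- E+F+G+H: length 2+5+7+2=16, value 46+20+40+28=134
Best: 146 score.

146 score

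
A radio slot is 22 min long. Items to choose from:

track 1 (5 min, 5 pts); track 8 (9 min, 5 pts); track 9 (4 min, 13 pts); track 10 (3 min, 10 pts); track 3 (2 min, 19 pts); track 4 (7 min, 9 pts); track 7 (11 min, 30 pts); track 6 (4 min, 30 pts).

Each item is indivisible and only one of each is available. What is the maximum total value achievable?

92 pts

Check high-value combinations within 22 min:
- track 9+track 3+track 7+track 6: duration 4+2+11+4=21, value 13+19+30+30=92
- track 10+track 3+track 7+track 6: duration 3+2+11+4=20, value 10+19+30+30=89
- track 1+track 3+track 7+track 6: duration 5+2+11+4=22, value 5+19+30+30=84
- track 9+track 10+track 7+track 6: duration 4+3+11+4=22, value 13+10+30+30=83
- track 9+track 10+track 3+track 4+track 6: duration 4+3+2+7+4=20, value 13+10+19+9+30=81
Best: 92 pts.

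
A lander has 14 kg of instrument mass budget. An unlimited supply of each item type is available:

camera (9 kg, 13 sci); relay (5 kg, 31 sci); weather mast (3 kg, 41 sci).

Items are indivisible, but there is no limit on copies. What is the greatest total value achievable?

164 sci

Best value-per-unit is weather mast at 41/3, and filling with it alone uses mass 4×3=12. No mix of the others beats 4×41 = 164.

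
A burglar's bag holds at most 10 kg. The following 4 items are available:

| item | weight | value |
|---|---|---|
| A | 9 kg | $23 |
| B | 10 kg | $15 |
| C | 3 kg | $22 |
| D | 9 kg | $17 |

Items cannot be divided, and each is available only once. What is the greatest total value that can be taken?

$23

This is a 0/1 knapsack; check combinations near the capacity.
- A: weight 9, value 23
- C: weight 3, value 22
- D: weight 9, value 17
- B: weight 10, value 15
Best: $23.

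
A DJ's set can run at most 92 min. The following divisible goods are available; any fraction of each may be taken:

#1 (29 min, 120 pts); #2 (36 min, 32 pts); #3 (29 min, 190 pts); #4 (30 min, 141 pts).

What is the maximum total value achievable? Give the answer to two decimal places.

454.56

Take in order of value per unit:
- #3 (190/29 per unit): all 29 → value 190, running total 190.00
- #4 (141/30 per unit): all 30 → value 141, running total 331.00
- #1 (120/29 per unit): all 29 → value 120, running total 451.00
- #2 (32/36 per unit): 4 of 36 → value 4×32/36 = 3.5556, running total 454.56
Total 454.56.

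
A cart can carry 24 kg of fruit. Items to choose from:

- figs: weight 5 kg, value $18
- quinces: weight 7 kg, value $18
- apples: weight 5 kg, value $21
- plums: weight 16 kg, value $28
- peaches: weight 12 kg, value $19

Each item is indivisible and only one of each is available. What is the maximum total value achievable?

$58

Check high-value combinations within 24 kg:
- figs+apples+peaches: weight 5+5+12=22, value 18+21+19=58
- quinces+apples+peaches: weight 7+5+12=24, value 18+21+19=58
- figs+quinces+apples: weight 5+7+5=17, value 18+18+21=57
- figs+quinces+peaches: weight 5+7+12=24, value 18+18+19=55
- apples+plums: weight 5+16=21, value 21+28=49
Best: $58.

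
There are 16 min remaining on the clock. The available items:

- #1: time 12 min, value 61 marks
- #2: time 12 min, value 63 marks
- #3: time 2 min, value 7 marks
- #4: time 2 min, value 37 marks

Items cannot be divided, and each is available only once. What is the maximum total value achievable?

Check high-value combinations within 16 min:
- #2+#3+#4: time 12+2+2=16, value 63+7+37=107
- #1+#3+#4: time 12+2+2=16, value 61+7+37=105
- #2+#4: time 12+2=14, value 63+37=100
Best: 107 marks.

107 marks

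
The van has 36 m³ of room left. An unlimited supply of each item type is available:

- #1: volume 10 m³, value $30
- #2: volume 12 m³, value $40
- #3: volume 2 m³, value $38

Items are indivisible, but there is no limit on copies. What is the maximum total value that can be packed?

Best value-per-unit is #3 at 38/2, and filling with it alone uses volume 18×2=36. No mix of the others beats 18×38 = 684.

$684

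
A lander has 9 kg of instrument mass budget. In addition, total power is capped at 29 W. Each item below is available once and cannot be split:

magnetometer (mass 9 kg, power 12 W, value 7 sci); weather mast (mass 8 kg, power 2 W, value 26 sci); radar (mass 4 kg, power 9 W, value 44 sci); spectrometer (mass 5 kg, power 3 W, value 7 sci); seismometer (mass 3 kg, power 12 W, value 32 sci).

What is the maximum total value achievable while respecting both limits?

Feasible sets respecting both limits:
- radar+seismometer: mass 7, power 21, value 76
- radar+spectrometer: mass 9, power 12, value 51
- radar: mass 4, power 9, value 44
Best: 76 sci.

76 sci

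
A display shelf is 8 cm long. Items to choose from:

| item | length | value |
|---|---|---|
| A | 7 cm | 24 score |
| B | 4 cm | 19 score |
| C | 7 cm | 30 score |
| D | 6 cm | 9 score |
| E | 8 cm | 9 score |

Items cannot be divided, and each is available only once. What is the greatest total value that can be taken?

30 score

Check high-value combinations within 8 cm:
- C: length 7, value 30
- A: length 7, value 24
- B: length 4, value 19
- D: length 6, value 9
Best: 30 score.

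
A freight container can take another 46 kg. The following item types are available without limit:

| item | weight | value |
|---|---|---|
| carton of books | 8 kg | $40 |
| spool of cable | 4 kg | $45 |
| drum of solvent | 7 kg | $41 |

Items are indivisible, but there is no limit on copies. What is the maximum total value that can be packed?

$495

Best value-per-unit is spool of cable at 45/4, and filling with it alone uses weight 11×4=44. No mix of the others beats 11×45 = 495.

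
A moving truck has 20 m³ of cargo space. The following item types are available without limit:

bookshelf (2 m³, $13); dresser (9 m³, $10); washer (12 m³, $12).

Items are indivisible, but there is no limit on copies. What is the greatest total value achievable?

Best value-per-unit is bookshelf at 13/2, and filling with it alone uses volume 10×2=20. No mix of the others beats 10×13 = 130.

$130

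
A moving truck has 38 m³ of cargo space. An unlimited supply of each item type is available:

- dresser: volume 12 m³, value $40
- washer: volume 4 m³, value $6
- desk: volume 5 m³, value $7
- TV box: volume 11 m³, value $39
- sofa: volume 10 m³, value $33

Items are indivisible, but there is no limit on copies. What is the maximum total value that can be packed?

$124

Best value-per-unit is TV box at 39/11; filling with it alone gives 3×39 = 117.
Optimal mix: 1×dresser + 1×washer + 2×TV box → volume 38, value 124.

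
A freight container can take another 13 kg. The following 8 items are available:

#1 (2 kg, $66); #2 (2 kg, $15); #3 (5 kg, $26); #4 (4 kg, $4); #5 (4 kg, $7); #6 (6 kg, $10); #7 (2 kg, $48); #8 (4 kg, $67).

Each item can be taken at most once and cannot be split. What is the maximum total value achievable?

Check high-value combinations within 13 kg:
- #1+#3+#7+#8: weight 2+5+2+4=13, value 66+26+48+67=207
- #1+#2+#7+#8: weight 2+2+2+4=10, value 66+15+48+67=196
- #1+#5+#7+#8: weight 2+4+2+4=12, value 66+7+48+67=188
Best: $207.

$207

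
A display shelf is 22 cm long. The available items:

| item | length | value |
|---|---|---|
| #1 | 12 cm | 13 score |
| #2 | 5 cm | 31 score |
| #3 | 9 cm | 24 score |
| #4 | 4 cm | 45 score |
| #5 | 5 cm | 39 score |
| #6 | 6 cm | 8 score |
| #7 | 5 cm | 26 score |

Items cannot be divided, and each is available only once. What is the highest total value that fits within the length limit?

141 score

This is a 0/1 knapsack; check combinations near the capacity.
- #2+#4+#5+#7: length 5+4+5+5=19, value 31+45+39+26=141
- #2+#4+#5+#6: length 5+4+5+6=20, value 31+45+39+8=123
- #4+#5+#6+#7: length 4+5+6+5=20, value 45+39+8+26=118
- #2+#4+#5: length 5+4+5=14, value 31+45+39=115
- #4+#5+#7: length 4+5+5=14, value 45+39+26=110
Best: 141 score.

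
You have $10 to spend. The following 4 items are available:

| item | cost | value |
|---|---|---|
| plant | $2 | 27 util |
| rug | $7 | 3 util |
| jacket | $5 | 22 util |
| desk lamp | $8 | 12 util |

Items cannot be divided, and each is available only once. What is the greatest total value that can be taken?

Check high-value combinations within $10:
- plant+jacket: cost 2+5=7, value 27+22=49
- plant+desk lamp: cost 2+8=10, value 27+12=39
- plant+rug: cost 2+7=9, value 27+3=30
- plant: cost 2, value 27
- jacket: cost 5, value 22
Best: 49 util.

49 util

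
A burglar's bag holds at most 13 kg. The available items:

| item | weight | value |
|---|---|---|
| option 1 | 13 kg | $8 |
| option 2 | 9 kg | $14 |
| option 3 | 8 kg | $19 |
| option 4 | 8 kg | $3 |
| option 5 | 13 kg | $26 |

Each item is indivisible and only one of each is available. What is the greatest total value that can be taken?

$26

Check high-value combinations within 13 kg:
- option 5: weight 13, value 26
- option 3: weight 8, value 19
- option 2: weight 9, value 14
- option 1: weight 13, value 8
Best: $26.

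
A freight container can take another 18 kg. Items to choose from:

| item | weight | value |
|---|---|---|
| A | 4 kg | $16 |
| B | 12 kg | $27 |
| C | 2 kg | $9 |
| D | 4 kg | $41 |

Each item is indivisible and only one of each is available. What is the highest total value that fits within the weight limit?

Check high-value combinations within 18 kg:
- B+C+D: weight 12+2+4=18, value 27+9+41=77
- B+D: weight 12+4=16, value 27+41=68
- A+C+D: weight 4+2+4=10, value 16+9+41=66
- A+D: weight 4+4=8, value 16+41=57
Best: $77.

$77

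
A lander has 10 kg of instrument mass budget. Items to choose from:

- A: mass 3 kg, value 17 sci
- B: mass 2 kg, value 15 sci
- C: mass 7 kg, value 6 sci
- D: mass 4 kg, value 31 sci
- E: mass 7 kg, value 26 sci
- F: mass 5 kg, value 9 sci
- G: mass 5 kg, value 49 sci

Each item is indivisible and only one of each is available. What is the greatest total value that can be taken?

81 sci

Check high-value combinations within 10 kg:
- A+B+G: mass 3+2+5=10, value 17+15+49=81
- D+G: mass 4+5=9, value 31+49=80
- A+G: mass 3+5=8, value 17+49=66
- B+G: mass 2+5=7, value 15+49=64
- A+B+D: mass 3+2+4=9, value 17+15+31=63
Best: 81 sci.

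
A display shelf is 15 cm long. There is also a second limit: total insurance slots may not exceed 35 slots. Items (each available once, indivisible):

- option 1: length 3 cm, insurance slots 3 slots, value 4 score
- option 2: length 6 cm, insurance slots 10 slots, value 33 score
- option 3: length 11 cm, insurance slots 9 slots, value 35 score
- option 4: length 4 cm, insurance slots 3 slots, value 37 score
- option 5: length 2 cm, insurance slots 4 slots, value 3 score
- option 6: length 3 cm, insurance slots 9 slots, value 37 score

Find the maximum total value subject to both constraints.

Feasible sets respecting both limits:
- option 2+option 4+option 5+option 6: length 15, insurance slots 26, value 110
- option 2+option 4+option 6: length 13, insurance slots 22, value 107
- option 1+option 4+option 5+option 6: length 12, insurance slots 19, value 81
Best: 110 score.

110 score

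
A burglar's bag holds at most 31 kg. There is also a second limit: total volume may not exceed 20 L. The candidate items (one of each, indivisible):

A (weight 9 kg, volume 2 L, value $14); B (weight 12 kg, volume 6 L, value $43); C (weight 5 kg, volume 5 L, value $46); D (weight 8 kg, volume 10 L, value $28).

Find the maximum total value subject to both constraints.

$103

Feasible sets respecting both limits:
- A+B+C: weight 26, volume 13, value 103
- B+C: weight 17, volume 11, value 89
- A+C+D: weight 22, volume 17, value 88
Best: $103.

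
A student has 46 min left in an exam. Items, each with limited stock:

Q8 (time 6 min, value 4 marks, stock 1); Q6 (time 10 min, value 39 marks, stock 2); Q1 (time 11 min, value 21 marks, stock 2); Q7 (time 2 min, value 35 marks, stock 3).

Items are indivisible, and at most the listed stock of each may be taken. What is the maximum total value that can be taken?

Best selections within time 46 and stock limits:
- 1×Q8 + 2×Q6 + 1×Q1 + 3×Q7: time 43, value 208
- 2×Q6 + 1×Q1 + 3×Q7: time 37, value 204
Best: 208 marks.

208 marks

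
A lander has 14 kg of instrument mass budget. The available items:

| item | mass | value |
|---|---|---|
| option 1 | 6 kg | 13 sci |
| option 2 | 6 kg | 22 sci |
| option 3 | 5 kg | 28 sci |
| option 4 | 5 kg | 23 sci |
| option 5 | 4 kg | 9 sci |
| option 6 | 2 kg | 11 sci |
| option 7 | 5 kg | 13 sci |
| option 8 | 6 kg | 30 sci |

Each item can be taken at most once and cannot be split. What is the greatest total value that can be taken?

Check high-value combinations within 14 kg:
- option 3+option 6+option 8: mass 5+2+6=13, value 28+11+30=69
- option 4+option 6+option 8: mass 5+2+6=13, value 23+11+30=64
- option 2+option 6+option 8: mass 6+2+6=14, value 22+11+30=63
Best: 69 sci.

69 sci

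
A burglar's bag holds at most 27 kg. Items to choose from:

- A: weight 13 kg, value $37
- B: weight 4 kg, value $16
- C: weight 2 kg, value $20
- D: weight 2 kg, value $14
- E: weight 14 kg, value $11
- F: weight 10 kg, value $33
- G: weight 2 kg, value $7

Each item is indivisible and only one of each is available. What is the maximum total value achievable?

$104

This is a 0/1 knapsack; check combinations near the capacity.
- A+C+D+F: weight 13+2+2+10=27, value 37+20+14+33=104
- A+C+F+G: weight 13+2+10+2=27, value 37+20+33+7=97
- A+B+C+D+G: weight 13+4+2+2+2=23, value 37+16+20+14+7=94
Best: $104.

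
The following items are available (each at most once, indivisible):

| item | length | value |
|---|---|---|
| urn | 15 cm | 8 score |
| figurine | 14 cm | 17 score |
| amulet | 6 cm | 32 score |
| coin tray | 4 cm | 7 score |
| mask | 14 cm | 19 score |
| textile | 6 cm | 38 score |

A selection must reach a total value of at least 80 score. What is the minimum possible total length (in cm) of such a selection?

26

Subsets with value ≥ 80, sorted by total length:
- amulet+mask+textile: length 26, value 89
- figurine+amulet+textile: length 26, value 87
- amulet+coin tray+mask+textile: length 30, value 96
Minimum length: 26 cm.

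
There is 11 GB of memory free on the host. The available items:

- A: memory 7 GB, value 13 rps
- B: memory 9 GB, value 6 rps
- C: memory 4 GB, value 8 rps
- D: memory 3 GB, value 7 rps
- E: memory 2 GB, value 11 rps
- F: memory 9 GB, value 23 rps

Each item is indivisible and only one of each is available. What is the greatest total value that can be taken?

Check high-value combinations within 11 GB:
- E+F: memory 2+9=11, value 11+23=34
- C+D+E: memory 4+3+2=9, value 8+7+11=26
- A+E: memory 7+2=9, value 13+11=24
Best: 34 rps.

34 rps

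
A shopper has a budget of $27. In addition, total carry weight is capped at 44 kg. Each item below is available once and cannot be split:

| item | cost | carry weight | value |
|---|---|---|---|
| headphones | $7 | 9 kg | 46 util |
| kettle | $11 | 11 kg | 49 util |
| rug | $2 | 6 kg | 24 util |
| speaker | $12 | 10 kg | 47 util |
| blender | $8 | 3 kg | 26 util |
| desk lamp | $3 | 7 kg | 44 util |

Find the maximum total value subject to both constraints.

Feasible sets respecting both limits:
- headphones+kettle+rug+desk lamp: cost 23, carry weight 33, value 163
- headphones+rug+speaker+desk lamp: cost 24, carry weight 32, value 161
- kettle+rug+blender+desk lamp: cost 24, carry weight 27, value 143
- rug+speaker+blender+desk lamp: cost 25, carry weight 26, value 141
Best: 163 util.

163 util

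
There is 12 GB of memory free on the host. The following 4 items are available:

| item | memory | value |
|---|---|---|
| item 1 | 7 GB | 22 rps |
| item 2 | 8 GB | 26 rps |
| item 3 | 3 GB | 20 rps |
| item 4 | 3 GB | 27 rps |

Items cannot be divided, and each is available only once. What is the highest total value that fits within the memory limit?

This is a 0/1 knapsack; check combinations near the capacity.
- item 2+item 4: memory 8+3=11, value 26+27=53
- item 1+item 4: memory 7+3=10, value 22+27=49
- item 3+item 4: memory 3+3=6, value 20+27=47
- item 2+item 3: memory 8+3=11, value 26+20=46
Best: 53 rps.

53 rps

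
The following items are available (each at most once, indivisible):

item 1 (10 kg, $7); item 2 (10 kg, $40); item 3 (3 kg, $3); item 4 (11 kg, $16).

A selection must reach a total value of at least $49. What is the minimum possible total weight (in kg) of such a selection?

Subsets with value ≥ 49, sorted by total weight:
- item 2+item 4: weight 21, value 56
- item 1+item 2+item 3: weight 23, value 50
- item 2+item 3+item 4: weight 24, value 59
- item 1+item 2+item 4: weight 31, value 63
Minimum weight: 21 kg.

21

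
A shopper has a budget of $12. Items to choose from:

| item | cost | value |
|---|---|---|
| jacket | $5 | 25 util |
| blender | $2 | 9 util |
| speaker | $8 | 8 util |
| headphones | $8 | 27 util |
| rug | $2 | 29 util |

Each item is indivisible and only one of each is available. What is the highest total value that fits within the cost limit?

65 util

This is a 0/1 knapsack; check combinations near the capacity.
- blender+headphones+rug: cost 2+8+2=12, value 9+27+29=65
- jacket+blender+rug: cost 5+2+2=9, value 25+9+29=63
- headphones+rug: cost 8+2=10, value 27+29=56
- jacket+rug: cost 5+2=7, value 25+29=54
- blender+speaker+rug: cost 2+8+2=12, value 9+8+29=46
Best: 65 util.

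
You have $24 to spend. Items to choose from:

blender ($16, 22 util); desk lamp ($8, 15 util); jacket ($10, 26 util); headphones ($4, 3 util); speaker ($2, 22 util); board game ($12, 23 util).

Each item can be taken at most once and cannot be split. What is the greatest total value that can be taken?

71 util

Check high-value combinations within $24:
- jacket+speaker+board game: cost 10+2+12=24, value 26+22+23=71
- desk lamp+jacket+headphones+speaker: cost 8+10+4+2=24, value 15+26+3+22=66
- desk lamp+jacket+speaker: cost 8+10+2=20, value 15+26+22=63
- desk lamp+speaker+board game: cost 8+2+12=22, value 15+22+23=60
Best: 71 util.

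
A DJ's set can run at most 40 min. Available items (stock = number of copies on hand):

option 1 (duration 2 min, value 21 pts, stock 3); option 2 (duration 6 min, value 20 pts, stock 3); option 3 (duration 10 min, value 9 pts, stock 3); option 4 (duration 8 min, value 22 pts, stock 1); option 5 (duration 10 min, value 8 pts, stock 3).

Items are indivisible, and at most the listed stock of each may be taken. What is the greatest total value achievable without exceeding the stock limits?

Top feasible selections:
- 3×option 1 + 3×option 2 + 1×option 4: duration 32, value 145
- 3×option 1 + 2×option 2 + 1×option 3 + 1×option 4: duration 36, value 134
- 3×option 1 + 2×option 2 + 1×option 4 + 1×option 5: duration 36, value 133
- 2×option 1 + 3×option 2 + 1×option 3 + 1×option 4: duration 40, value 133
Best: 145 pts.

145 pts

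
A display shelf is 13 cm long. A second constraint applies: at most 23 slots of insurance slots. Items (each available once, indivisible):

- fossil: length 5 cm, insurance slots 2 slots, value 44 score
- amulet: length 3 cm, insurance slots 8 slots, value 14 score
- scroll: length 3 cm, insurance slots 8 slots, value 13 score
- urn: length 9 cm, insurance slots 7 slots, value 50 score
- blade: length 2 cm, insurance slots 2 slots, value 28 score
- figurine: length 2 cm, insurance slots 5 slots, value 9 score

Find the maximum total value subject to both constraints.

99 score

Feasible sets respecting both limits:
- fossil+amulet+scroll+blade: length 13, insurance slots 20, value 99
- fossil+amulet+blade+figurine: length 12, insurance slots 17, value 95
- fossil+scroll+blade+figurine: length 12, insurance slots 17, value 94
- urn+blade+figurine: length 13, insurance slots 14, value 87
Best: 99 score.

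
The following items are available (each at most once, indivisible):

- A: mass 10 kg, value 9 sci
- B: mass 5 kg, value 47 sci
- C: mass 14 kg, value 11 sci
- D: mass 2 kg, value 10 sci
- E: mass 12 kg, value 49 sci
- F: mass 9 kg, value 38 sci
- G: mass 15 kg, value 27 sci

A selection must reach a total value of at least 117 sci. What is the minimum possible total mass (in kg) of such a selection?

26

Subsets with value ≥ 117, sorted by total mass:
- B+E+F: mass 26, value 134
- B+D+E+F: mass 28, value 144
Minimum mass: 26 kg.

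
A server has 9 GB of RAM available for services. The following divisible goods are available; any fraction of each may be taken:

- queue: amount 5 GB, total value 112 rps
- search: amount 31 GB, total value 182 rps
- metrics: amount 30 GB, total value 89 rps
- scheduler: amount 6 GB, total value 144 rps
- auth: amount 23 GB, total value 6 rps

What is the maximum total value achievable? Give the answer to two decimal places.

Take in order of value per unit:
- scheduler (144/6 per unit): all 6 → value 144, running total 144.00
- queue (112/5 per unit): 3 of 5 → value 3×112/5 = 67.2000, running total 211.20
Total 211.20.

211.20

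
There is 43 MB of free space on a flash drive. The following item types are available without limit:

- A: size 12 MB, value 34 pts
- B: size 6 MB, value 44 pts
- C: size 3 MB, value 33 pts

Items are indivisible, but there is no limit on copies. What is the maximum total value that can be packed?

Best value-per-unit is C at 33/3, and filling with it alone uses size 14×3=42. No mix of the others beats 14×33 = 462.

462 pts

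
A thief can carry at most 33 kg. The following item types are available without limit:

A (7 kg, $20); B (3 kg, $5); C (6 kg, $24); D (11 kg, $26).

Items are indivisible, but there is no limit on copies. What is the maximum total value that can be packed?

Best value-per-unit is C at 24/6; filling with it alone gives 5×24 = 120.
Optimal mix: 1×B + 5×C → weight 33, value 125.

$125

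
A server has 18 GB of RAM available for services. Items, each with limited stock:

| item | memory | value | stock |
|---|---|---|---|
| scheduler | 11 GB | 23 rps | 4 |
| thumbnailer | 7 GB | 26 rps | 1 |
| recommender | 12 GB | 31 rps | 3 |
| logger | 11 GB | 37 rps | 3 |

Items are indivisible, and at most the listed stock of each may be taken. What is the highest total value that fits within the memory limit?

63 rps

Top feasible selections:
- 1×thumbnailer + 1×logger: memory 18, value 63
- 1×scheduler + 1×thumbnailer: memory 18, value 49
- 1×logger: memory 11, value 37
- 1×recommender: memory 12, value 31
Best: 63 rps.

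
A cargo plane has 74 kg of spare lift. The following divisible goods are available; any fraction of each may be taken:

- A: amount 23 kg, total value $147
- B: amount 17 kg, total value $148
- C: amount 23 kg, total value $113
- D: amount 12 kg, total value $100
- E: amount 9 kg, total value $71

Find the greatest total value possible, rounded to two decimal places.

529.87

Take in order of value per unit:
- B (148/17 per unit): all 17 → value 148, running total 148.00
- D (100/12 per unit): all 12 → value 100, running total 248.00
- E (71/9 per unit): all 9 → value 71, running total 319.00
- A (147/23 per unit): all 23 → value 147, running total 466.00
- C (113/23 per unit): 13 of 23 → value 13×113/23 = 63.8696, running total 529.87
Total 529.87.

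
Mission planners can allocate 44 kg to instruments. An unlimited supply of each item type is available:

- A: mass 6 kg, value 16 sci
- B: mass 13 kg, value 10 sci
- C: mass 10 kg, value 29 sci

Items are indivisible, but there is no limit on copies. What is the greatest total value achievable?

Best value-per-unit is C at 29/10; filling with it alone gives 4×29 = 116.
Optimal mix: 4×A + 2×C → mass 44, value 122.

122 sci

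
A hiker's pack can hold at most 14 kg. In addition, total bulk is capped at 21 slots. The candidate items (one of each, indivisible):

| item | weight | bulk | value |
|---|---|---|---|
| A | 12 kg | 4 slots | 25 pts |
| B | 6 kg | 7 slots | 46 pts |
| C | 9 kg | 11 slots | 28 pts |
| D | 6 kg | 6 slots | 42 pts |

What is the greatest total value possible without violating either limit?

Feasible sets respecting both limits:
- B+D: weight 12, bulk 13, value 88
- B: weight 6, bulk 7, value 46
- D: weight 6, bulk 6, value 42
- C: weight 9, bulk 11, value 28
Best: 88 pts.

88 pts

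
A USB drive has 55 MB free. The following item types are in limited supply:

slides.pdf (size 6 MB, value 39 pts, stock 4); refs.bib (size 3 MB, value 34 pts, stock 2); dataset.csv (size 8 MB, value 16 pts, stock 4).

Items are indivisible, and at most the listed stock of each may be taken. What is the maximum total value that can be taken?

Best selections within size 55 and stock limits:
- 4×slides.pdf + 2×refs.bib + 3×dataset.csv: size 54, value 272
- 4×slides.pdf + 2×refs.bib + 2×dataset.csv: size 46, value 256
- 4×slides.pdf + 2×refs.bib + 1×dataset.csv: size 38, value 240
- 4×slides.pdf + 1×refs.bib + 3×dataset.csv: size 51, value 238
Best: 272 pts.

272 pts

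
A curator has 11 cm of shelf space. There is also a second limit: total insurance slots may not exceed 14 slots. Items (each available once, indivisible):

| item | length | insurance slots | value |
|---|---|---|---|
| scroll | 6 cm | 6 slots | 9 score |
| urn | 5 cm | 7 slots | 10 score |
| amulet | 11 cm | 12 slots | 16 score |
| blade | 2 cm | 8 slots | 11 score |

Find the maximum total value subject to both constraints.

Feasible sets respecting both limits:
- scroll+blade: length 8, insurance slots 14, value 20
- scroll+urn: length 11, insurance slots 13, value 19
- amulet: length 11, insurance slots 12, value 16
Best: 20 score.

20 score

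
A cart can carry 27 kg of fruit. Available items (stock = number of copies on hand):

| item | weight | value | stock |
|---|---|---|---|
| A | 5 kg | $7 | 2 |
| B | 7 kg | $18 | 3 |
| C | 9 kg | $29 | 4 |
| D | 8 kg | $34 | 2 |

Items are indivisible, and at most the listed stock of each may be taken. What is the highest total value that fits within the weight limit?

$97

Best selections within weight 27 and stock limits:
- 1×C + 2×D: weight 25, value 97
- 2×C + 1×D: weight 26, value 92
- 3×C: weight 27, value 87
Best: $97.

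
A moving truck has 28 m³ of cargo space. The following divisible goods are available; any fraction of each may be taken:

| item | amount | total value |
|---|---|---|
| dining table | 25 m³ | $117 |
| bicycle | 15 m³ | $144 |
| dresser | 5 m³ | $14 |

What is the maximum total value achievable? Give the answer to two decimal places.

204.84

Take in order of value per unit:
- bicycle (144/15 per unit): all 15 → value 144, running total 144.00
- dining table (117/25 per unit): 13 of 25 → value 13×117/25 = 60.8400, running total 204.84
Total 204.84.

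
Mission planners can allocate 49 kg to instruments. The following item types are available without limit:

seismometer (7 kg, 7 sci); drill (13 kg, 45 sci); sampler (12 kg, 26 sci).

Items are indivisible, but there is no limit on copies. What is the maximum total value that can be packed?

Best value-per-unit is drill at 45/13; filling with it alone gives 3×45 = 135.
Optimal mix: 1×seismometer + 3×drill → mass 46, value 142.

142 sci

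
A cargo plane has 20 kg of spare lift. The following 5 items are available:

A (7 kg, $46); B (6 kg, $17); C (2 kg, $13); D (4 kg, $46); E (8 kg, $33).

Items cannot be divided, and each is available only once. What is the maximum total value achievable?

Check high-value combinations within 20 kg:
- A+D+E: weight 7+4+8=19, value 46+46+33=125
- A+B+C+D: weight 7+6+2+4=19, value 46+17+13+46=122
- A+B+D: weight 7+6+4=17, value 46+17+46=109
- B+C+D+E: weight 6+2+4+8=20, value 17+13+46+33=109
Best: $125.

$125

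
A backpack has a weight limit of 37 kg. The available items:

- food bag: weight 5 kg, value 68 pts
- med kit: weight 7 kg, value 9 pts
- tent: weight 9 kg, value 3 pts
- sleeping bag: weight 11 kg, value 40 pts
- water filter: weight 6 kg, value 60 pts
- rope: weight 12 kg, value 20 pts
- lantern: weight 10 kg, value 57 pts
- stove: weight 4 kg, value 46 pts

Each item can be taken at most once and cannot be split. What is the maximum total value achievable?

271 pts

Check high-value combinations within 37 kg:
- food bag+sleeping bag+water filter+lantern+stove: weight 5+11+6+10+4=36, value 68+40+60+57+46=271
- food bag+water filter+rope+lantern+stove: weight 5+6+12+10+4=37, value 68+60+20+57+46=251
- food bag+med kit+water filter+lantern+stove: weight 5+7+6+10+4=32, value 68+9+60+57+46=240
- food bag+tent+water filter+lantern+stove: weight 5+9+6+10+4=34, value 68+3+60+57+46=234
Best: 271 pts.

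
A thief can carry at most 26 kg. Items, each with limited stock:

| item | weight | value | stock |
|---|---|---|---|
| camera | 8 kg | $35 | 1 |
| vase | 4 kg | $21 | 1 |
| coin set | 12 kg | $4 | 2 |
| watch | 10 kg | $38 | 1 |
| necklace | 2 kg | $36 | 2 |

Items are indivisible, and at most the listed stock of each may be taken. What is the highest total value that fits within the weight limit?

Top feasible selections:
- 1×camera + 1×vase + 1×watch + 2×necklace: weight 26, value 166
- 1×camera + 1×watch + 2×necklace: weight 22, value 145
Best: $166.

$166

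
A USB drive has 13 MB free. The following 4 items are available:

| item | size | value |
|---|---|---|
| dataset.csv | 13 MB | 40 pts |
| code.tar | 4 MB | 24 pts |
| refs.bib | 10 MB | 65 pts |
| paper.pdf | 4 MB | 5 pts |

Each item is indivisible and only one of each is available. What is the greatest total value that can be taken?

This is a 0/1 knapsack; check combinations near the capacity.
- refs.bib: size 10, value 65
- dataset.csv: size 13, value 40
- code.tar+paper.pdf: size 4+4=8, value 24+5=29
- code.tar: size 4, value 24
Best: 65 pts.

65 pts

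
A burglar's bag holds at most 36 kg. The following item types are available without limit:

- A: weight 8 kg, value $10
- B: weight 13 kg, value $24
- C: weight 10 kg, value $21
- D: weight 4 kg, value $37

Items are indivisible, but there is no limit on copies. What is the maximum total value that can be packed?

Best value-per-unit is D at 37/4, and filling with it alone uses weight 9×4=36. No mix of the others beats 9×37 = 333.

$333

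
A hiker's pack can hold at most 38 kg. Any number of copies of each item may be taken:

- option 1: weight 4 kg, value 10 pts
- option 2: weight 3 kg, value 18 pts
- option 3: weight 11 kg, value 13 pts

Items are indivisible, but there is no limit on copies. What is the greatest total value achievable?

216 pts

Best value-per-unit is option 2 at 18/3, and filling with it alone uses weight 12×3=36. No mix of the others beats 12×18 = 216.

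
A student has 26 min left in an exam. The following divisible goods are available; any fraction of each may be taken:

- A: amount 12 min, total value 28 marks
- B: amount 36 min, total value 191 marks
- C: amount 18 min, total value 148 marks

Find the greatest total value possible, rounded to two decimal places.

190.44

Take in order of value per unit:
- C (148/18 per unit): all 18 → value 148, running total 148.00
- B (191/36 per unit): 8 of 36 → value 8×191/36 = 42.4444, running total 190.44
Total 190.44.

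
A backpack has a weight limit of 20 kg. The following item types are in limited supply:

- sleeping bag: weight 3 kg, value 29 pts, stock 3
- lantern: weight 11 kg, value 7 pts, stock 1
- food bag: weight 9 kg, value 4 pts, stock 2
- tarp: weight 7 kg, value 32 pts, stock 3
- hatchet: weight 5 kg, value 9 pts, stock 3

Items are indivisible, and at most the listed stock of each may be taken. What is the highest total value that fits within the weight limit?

122 pts

Top feasible selections:
- 2×sleeping bag + 2×tarp: weight 20, value 122
- 3×sleeping bag + 1×tarp: weight 16, value 119
- 3×sleeping bag + 2×hatchet: weight 19, value 105
- 2×sleeping bag + 1×tarp + 1×hatchet: weight 18, value 99
Best: 122 pts.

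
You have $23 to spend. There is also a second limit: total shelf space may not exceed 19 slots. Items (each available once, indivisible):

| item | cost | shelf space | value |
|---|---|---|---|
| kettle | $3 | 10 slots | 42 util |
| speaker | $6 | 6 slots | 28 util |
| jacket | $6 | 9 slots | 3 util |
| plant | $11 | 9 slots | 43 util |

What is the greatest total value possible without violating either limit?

Feasible sets respecting both limits:
- kettle+plant: cost 14, shelf space 19, value 85
- speaker+plant: cost 17, shelf space 15, value 71
- kettle+speaker: cost 9, shelf space 16, value 70
Best: 85 util.

85 util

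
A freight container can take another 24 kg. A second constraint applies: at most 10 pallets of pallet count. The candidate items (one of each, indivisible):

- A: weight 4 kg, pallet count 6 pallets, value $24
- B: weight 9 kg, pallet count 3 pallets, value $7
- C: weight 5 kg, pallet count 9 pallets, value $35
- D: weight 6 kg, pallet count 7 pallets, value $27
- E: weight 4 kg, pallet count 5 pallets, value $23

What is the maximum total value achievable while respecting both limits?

Feasible sets respecting both limits:
- C: weight 5, pallet count 9, value 35
- B+D: weight 15, pallet count 10, value 34
- A+B: weight 13, pallet count 9, value 31
- B+E: weight 13, pallet count 8, value 30
Best: $35.

$35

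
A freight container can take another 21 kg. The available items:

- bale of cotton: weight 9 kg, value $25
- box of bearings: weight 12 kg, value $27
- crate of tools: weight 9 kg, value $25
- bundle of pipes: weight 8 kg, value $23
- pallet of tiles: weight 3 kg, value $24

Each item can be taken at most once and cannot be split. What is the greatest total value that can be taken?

$74

Check high-value combinations within 21 kg:
- bale of cotton+crate of tools+pallet of tiles: weight 9+9+3=21, value 25+25+24=74
- bale of cotton+bundle of pipes+pallet of tiles: weight 9+8+3=20, value 25+23+24=72
- crate of tools+bundle of pipes+pallet of tiles: weight 9+8+3=20, value 25+23+24=72
Best: $74.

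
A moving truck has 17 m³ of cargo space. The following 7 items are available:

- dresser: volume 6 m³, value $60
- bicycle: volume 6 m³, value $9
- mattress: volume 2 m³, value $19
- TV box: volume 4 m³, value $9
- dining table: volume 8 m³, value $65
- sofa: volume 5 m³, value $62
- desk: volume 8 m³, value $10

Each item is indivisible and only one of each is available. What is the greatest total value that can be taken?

$150

This is a 0/1 knapsack; check combinations near the capacity.
- dresser+mattress+TV box+sofa: volume 6+2+4+5=17, value 60+19+9+62=150
- mattress+dining table+sofa: volume 2+8+5=15, value 19+65+62=146
- dresser+mattress+dining table: volume 6+2+8=16, value 60+19+65=144
- dresser+mattress+sofa: volume 6+2+5=13, value 60+19+62=141
Best: $150.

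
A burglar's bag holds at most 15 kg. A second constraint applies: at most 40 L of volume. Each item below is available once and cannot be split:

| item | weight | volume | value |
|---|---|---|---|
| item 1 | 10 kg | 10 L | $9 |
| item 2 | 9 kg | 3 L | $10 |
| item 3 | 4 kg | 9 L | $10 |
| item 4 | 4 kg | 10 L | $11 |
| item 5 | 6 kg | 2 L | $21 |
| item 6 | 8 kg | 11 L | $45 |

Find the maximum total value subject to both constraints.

$66

Feasible sets respecting both limits:
- item 5+item 6: weight 14, volume 13, value 66
- item 4+item 6: weight 12, volume 21, value 56
- item 3+item 6: weight 12, volume 20, value 55
Best: $66.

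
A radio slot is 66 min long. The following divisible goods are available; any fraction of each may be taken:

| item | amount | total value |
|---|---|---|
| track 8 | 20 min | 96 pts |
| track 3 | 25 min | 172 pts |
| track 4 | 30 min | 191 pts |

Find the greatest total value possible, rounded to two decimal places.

415.80

Take in order of value per unit:
- track 3 (172/25 per unit): all 25 → value 172, running total 172.00
- track 4 (191/30 per unit): all 30 → value 191, running total 363.00
- track 8 (96/20 per unit): 11 of 20 → value 11×96/20 = 52.8000, running total 415.80
Total 415.80.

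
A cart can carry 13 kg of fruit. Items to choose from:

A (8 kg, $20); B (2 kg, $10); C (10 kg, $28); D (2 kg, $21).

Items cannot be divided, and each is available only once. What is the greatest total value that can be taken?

$51

Check high-value combinations within 13 kg:
- A+B+D: weight 8+2+2=12, value 20+10+21=51
- C+D: weight 10+2=12, value 28+21=49
- A+D: weight 8+2=10, value 20+21=41
- B+C: weight 2+10=12, value 10+28=38
- B+D: weight 2+2=4, value 10+21=31
Best: $51.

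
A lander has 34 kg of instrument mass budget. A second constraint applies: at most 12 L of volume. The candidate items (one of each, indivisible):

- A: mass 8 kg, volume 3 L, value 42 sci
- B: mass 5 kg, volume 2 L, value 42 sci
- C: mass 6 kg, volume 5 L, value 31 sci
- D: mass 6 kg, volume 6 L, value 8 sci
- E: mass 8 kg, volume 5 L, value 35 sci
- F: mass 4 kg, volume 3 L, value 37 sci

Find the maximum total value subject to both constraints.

Feasible sets respecting both limits:
- A+B+F: mass 17, volume 8, value 121
- A+B+E: mass 21, volume 10, value 119
- A+B+C: mass 19, volume 10, value 115
- A+E+F: mass 20, volume 11, value 114
Best: 121 sci.

121 sci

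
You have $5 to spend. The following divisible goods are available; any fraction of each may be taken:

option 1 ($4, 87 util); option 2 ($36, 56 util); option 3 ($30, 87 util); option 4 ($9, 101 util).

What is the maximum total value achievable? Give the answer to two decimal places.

98.22

Take in order of value per unit:
- option 1 (87/4 per unit): all 4 → value 87, running total 87.00
- option 4 (101/9 per unit): 1 of 9 → value 1×101/9 = 11.2222, running total 98.22
Total 98.22.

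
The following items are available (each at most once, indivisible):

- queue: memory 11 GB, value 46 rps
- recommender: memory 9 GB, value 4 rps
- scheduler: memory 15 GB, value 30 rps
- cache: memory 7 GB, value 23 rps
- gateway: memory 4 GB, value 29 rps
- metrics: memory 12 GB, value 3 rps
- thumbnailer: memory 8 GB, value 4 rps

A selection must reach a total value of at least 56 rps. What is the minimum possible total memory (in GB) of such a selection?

Subsets with value ≥ 56, sorted by total memory:
- queue+gateway: memory 15, value 75
- queue+cache: memory 18, value 69
Minimum memory: 15 GB.

15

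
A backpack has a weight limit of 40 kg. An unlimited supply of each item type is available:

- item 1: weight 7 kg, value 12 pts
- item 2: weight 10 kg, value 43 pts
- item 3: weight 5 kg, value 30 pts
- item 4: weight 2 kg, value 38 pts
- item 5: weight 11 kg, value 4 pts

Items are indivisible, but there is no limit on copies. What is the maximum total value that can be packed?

Best value-per-unit is item 4 at 38/2, and filling with it alone uses weight 20×2=40. No mix of the others beats 20×38 = 760.

760 pts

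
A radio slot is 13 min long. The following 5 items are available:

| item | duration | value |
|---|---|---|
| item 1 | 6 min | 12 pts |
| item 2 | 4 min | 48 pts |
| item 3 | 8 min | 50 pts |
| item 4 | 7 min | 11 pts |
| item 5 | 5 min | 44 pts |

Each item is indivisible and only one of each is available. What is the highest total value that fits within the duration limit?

98 pts

This is a 0/1 knapsack; check combinations near the capacity.
- item 2+item 3: duration 4+8=12, value 48+50=98
- item 3+item 5: duration 8+5=13, value 50+44=94
- item 2+item 5: duration 4+5=9, value 48+44=92
- item 1+item 2: duration 6+4=10, value 12+48=60
Best: 98 pts.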